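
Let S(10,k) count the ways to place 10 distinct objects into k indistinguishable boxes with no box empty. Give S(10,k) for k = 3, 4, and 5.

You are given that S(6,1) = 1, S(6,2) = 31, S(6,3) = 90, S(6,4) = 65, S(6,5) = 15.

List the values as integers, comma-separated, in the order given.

row 7: T[7][1]=1·1+0=1  T[7][2]=2·31+1=63  T[7][3]=3·90+31=301  T[7][4]=4·65+90=350  T[7][5]=5·15+65=140
row 8: T[8][1]=1·1+0=1  T[8][2]=2·63+1=127  T[8][3]=3·301+63=966  T[8][4]=4·350+301=1701  T[8][5]=5·140+350=1050
row 9: T[9][2]=2·127+1=255  T[9][3]=3·966+127=3025  T[9][4]=4·1701+966=7770  T[9][5]=5·1050+1701=6951
row 10: T[10][3]=3·3025+255=9330  T[10][4]=4·7770+3025=34105  T[10][5]=5·6951+7770=42525
Read S(10,3) = 9330, S(10,4) = 34105, S(10,5) = 42525.

9330, 34105, 42525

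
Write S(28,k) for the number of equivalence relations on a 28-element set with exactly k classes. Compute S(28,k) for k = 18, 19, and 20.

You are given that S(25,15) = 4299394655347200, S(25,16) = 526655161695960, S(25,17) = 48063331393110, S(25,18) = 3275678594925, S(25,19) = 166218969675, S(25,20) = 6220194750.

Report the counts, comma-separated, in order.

94432767017711850, 7626292886912700, 474194413703010

[26] T[26,16]:16*526655161695960+4299394655347200=12725877242482560 · T[26,17]:17*48063331393110+526655161695960=1343731795378830 · T[26,18]:18*3275678594925+48063331393110=107025546101760 · T[26,19]:19*166218969675+3275678594925=6433839018750 · T[26,20]:20*6220194750+166218969675=290622864675
[27] T[27,17]:17*1343731795378830+12725877242482560=35569317763922670 · T[27,18]:18*107025546101760+1343731795378830=3270191625210510 · T[27,19]:19*6433839018750+107025546101760=229268487458010 · T[27,20]:20*290622864675+6433839018750=12246296312250
[28] T[28,18]:18*3270191625210510+35569317763922670=94432767017711850 · T[28,19]:19*229268487458010+3270191625210510=7626292886912700 · T[28,20]:20*12246296312250+229268487458010=474194413703010
Read S(28,18) = 94432767017711850, S(28,19) = 7626292886912700, S(28,20) = 474194413703010.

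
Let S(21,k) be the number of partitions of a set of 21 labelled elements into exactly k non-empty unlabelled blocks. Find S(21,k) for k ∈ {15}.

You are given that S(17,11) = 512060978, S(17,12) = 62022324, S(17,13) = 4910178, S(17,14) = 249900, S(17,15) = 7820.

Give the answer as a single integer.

i=18: T(18,12)=512060978+12·62022324=1256328866 | T(18,13)=62022324+13·4910178=125854638 | T(18,14)=4910178+14·249900=8408778 | T(18,15)=249900+15·7820=367200
i=19: T(19,13)=1256328866+13·125854638=2892439160 | T(19,14)=125854638+14·8408778=243577530 | T(19,15)=8408778+15·367200=13916778
i=20: T(20,14)=2892439160+14·243577530=6302524580 | T(20,15)=243577530+15·13916778=452329200
i=21: T(21,15)=6302524580+15·452329200=13087462580
Read S(21,15) = 13087462580.

13087462580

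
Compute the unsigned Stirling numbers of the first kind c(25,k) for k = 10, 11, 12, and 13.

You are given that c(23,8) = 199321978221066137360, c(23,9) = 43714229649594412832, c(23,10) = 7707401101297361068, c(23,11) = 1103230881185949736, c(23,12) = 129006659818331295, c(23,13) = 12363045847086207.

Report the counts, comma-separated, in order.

@24  (24,9):43714229649594412832·23+199321978221066137360→1204749260161737632496, (24,10):7707401101297361068·23+43714229649594412832→220984454979433717396, (24,11):1103230881185949736·23+7707401101297361068→33081711368574204996, (24,12):129006659818331295·23+1103230881185949736→4070384057007569521, (24,13):12363045847086207·23+129006659818331295→413356714301314056
@25  (25,10):220984454979433717396·24+1204749260161737632496→6508376179668146850000, (25,11):33081711368574204996·24+220984454979433717396→1014945527825214637300, (25,12):4070384057007569521·24+33081711368574204996→130770928736755873500, (25,13):413356714301314056·24+4070384057007569521→13990945200239106865
Read c(25,10) = 6508376179668146850000, c(25,11) = 1014945527825214637300, c(25,12) = 130770928736755873500, c(25,13) = 13990945200239106865.

6508376179668146850000, 1014945527825214637300, 130770928736755873500, 13990945200239106865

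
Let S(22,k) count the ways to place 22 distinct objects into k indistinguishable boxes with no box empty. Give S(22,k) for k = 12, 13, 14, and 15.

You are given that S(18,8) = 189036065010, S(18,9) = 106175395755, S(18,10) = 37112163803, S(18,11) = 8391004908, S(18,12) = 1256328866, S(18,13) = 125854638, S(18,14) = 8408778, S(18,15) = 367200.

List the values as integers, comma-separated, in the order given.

r19: T_19,9=9×106175395755+189036065010=1144614626805; T_19,10=10×37112163803+106175395755=477297033785; T_19,11=11×8391004908+37112163803=129413217791; T_19,12=12×1256328866+8391004908=23466951300; T_19,13=13×125854638+1256328866=2892439160; T_19,14=14×8408778+125854638=243577530; T_19,15=15×367200+8408778=13916778
r20: T_20,10=10×477297033785+1144614626805=5917584964655; T_20,11=11×129413217791+477297033785=1900842429486; T_20,12=12×23466951300+129413217791=411016633391; T_20,13=13×2892439160+23466951300=61068660380; T_20,14=14×243577530+2892439160=6302524580; T_20,15=15×13916778+243577530=452329200
r21: T_21,11=11×1900842429486+5917584964655=26826851689001; T_21,12=12×411016633391+1900842429486=6833042030178; T_21,13=13×61068660380+411016633391=1204909218331; T_21,14=14×6302524580+61068660380=149304004500; T_21,15=15×452329200+6302524580=13087462580
r22: T_22,12=12×6833042030178+26826851689001=108823356051137; T_22,13=13×1204909218331+6833042030178=22496861868481; T_22,14=14×149304004500+1204909218331=3295165281331; T_22,15=15×13087462580+149304004500=345615943200
Read S(22,12) = 108823356051137, S(22,13) = 22496861868481, S(22,14) = 3295165281331, S(22,15) = 345615943200.

108823356051137, 22496861868481, 3295165281331, 345615943200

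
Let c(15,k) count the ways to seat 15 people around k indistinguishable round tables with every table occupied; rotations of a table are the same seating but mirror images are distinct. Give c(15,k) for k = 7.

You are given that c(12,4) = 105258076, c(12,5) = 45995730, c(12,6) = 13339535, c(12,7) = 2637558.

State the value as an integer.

i=13: T(13,5)=105258076+12·45995730=657206836 | T(13,6)=45995730+12·13339535=206070150 | T(13,7)=13339535+12·2637558=44990231
i=14: T(14,6)=657206836+13·206070150=3336118786 | T(14,7)=206070150+13·44990231=790943153
i=15: T(15,7)=3336118786+14·790943153=14409322928
Read c(15,7) = 14409322928.

14409322928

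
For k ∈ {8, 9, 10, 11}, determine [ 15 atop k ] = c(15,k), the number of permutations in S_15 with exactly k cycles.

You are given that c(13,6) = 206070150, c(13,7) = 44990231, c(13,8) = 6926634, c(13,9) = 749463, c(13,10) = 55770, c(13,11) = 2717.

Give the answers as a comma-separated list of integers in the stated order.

i=14: T(14,7)=206070150+13·44990231=790943153 | T(14,8)=44990231+13·6926634=135036473 | T(14,9)=6926634+13·749463=16669653 | T(14,10)=749463+13·55770=1474473 | T(14,11)=55770+13·2717=91091
i=15: T(15,8)=790943153+14·135036473=2681453775 | T(15,9)=135036473+14·16669653=368411615 | T(15,10)=16669653+14·1474473=37312275 | T(15,11)=1474473+14·91091=2749747
Read c(15,8) = 2681453775, c(15,9) = 368411615, c(15,10) = 37312275, c(15,11) = 2749747.

2681453775, 368411615, 37312275, 2749747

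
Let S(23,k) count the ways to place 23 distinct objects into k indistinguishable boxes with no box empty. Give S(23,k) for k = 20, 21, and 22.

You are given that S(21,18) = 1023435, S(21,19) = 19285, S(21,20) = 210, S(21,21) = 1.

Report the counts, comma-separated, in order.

1859550, 28336, 253

row 22: T[22][19]=19·19285+1023435=1389850  T[22][20]=20·210+19285=23485  T[22][21]=21·1+210=231  T[22][22]=22·0+1=1
row 23: T[23][20]=20·23485+1389850=1859550  T[23][21]=21·231+23485=28336  T[23][22]=22·1+231=253
Read S(23,20) = 1859550, S(23,21) = 28336, S(23,22) = 253.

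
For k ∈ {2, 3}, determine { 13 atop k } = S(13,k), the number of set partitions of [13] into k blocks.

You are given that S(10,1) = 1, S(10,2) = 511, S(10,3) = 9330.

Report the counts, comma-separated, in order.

4095, 261625

[11] T[11,1]:1*1+0=1 · T[11,2]:2*511+1=1023 · T[11,3]:3*9330+511=28501
[12] T[12,1]:1*1+0=1 · T[12,2]:2*1023+1=2047 · T[12,3]:3*28501+1023=86526
[13] T[13,2]:2*2047+1=4095 · T[13,3]:3*86526+2047=261625
Read S(13,2) = 4095, S(13,3) = 261625.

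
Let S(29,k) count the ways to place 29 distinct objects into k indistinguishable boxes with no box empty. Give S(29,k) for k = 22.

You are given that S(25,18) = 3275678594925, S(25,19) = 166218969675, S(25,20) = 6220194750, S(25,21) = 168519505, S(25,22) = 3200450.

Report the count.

40823077538100

@26  (26,19):166218969675·19+3275678594925→6433839018750, (26,20):6220194750·20+166218969675→290622864675, (26,21):168519505·21+6220194750→9759104355, (26,22):3200450·22+168519505→238929405
@27  (27,20):290622864675·20+6433839018750→12246296312250, (27,21):9759104355·21+290622864675→495564056130, (27,22):238929405·22+9759104355→15015551265
@28  (28,21):495564056130·21+12246296312250→22653141490980, (28,22):15015551265·22+495564056130→825906183960
@29  (29,22):825906183960·22+22653141490980→40823077538100
Read S(29,22) = 40823077538100.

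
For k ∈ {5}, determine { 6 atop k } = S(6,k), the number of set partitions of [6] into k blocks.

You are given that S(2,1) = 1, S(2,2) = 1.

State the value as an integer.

15

[3] T[3,2]:2*1+1=3 · T[3,3]:3*0+1=1
[4] T[4,3]:3*1+3=6 · T[4,4]:4*0+1=1
[5] T[5,4]:4*1+6=10 · T[5,5]:5*0+1=1
[6] T[6,5]:5*1+10=15
Read S(6,5) = 15.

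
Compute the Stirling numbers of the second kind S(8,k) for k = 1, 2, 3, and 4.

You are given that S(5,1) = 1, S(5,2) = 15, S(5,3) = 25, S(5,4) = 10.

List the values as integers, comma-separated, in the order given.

1, 127, 966, 1701

[6] T[6,1]:1*1+0=1 · T[6,2]:2*15+1=31 · T[6,3]:3*25+15=90 · T[6,4]:4*10+25=65
[7] T[7,1]:1*1+0=1 · T[7,2]:2*31+1=63 · T[7,3]:3*90+31=301 · T[7,4]:4*65+90=350
[8] T[8,1]:1*1+0=1 · T[8,2]:2*63+1=127 · T[8,3]:3*301+63=966 · T[8,4]:4*350+301=1701
Read S(8,1) = 1, S(8,2) = 127, S(8,3) = 966, S(8,4) = 1701.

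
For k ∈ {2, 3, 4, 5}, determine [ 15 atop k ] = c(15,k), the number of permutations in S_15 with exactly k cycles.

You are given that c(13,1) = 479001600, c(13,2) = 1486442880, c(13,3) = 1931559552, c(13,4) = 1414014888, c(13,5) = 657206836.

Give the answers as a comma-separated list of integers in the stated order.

283465647360, 392156797824, 310989260400, 159721605680

row 14: T[14][1]=13·479001600+0=6227020800  T[14][2]=13·1486442880+479001600=19802759040  T[14][3]=13·1931559552+1486442880=26596717056  T[14][4]=13·1414014888+1931559552=20313753096  T[14][5]=13·657206836+1414014888=9957703756
row 15: T[15][2]=14·19802759040+6227020800=283465647360  T[15][3]=14·26596717056+19802759040=392156797824  T[15][4]=14·20313753096+26596717056=310989260400  T[15][5]=14·9957703756+20313753096=159721605680
Read c(15,2) = 283465647360, c(15,3) = 392156797824, c(15,4) = 310989260400, c(15,5) = 159721605680.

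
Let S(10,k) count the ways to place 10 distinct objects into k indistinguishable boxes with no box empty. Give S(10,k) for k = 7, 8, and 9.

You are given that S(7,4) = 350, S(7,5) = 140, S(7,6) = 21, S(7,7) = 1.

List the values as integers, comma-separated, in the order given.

r8: T_8,5=5×140+350=1050; T_8,6=6×21+140=266; T_8,7=7×1+21=28; T_8,8=8×0+1=1
r9: T_9,6=6×266+1050=2646; T_9,7=7×28+266=462; T_9,8=8×1+28=36; T_9,9=9×0+1=1
r10: T_10,7=7×462+2646=5880; T_10,8=8×36+462=750; T_10,9=9×1+36=45
Read S(10,7) = 5880, S(10,8) = 750, S(10,9) = 45.

5880, 750, 45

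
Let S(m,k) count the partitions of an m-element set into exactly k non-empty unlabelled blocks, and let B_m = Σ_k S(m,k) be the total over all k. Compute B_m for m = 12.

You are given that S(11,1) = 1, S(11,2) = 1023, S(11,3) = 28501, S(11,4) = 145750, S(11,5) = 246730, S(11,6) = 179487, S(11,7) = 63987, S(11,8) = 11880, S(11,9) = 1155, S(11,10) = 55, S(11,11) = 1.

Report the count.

i=12: T(12,1)=0+1·1=1 | T(12,2)=1+2·1023=2047 | T(12,3)=1023+3·28501=86526 | T(12,4)=28501+4·145750=611501 | T(12,5)=145750+5·246730=1379400 | T(12,6)=246730+6·179487=1323652 | T(12,7)=179487+7·63987=627396 | T(12,8)=63987+8·11880=159027 | T(12,9)=11880+9·1155=22275 | T(12,10)=1155+10·55=1705 | T(12,11)=55+11·1=66 | T(12,12)=1+12·0=1
B_12 = ΣS(12,k) = 1+2047+86526+611501+1379400+1323652+627396+159027+22275+1705+66+1 = 4213597

4213597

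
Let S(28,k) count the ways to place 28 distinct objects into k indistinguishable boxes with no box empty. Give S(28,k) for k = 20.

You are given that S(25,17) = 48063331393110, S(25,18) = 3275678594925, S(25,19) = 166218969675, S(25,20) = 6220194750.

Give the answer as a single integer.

474194413703010

r26: T_26,18=18×3275678594925+48063331393110=107025546101760; T_26,19=19×166218969675+3275678594925=6433839018750; T_26,20=20×6220194750+166218969675=290622864675
r27: T_27,19=19×6433839018750+107025546101760=229268487458010; T_27,20=20×290622864675+6433839018750=12246296312250
r28: T_28,20=20×12246296312250+229268487458010=474194413703010
Read S(28,20) = 474194413703010.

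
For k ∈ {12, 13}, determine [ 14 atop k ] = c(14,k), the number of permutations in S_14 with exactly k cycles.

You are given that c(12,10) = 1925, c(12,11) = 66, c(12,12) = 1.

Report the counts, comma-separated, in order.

@13  (13,11):66·12+1925→2717, (13,12):1·12+66→78, (13,13):0·12+1→1
@14  (14,12):78·13+2717→3731, (14,13):1·13+78→91
Read c(14,12) = 3731, c(14,13) = 91.

3731, 91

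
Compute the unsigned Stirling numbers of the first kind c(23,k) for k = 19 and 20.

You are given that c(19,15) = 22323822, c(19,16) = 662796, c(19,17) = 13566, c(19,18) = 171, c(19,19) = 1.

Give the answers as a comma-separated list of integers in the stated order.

i=20: T(20,16)=22323822+19·662796=34916946 | T(20,17)=662796+19·13566=920550 | T(20,18)=13566+19·171=16815 | T(20,19)=171+19·1=190 | T(20,20)=1+19·0=1
i=21: T(21,17)=34916946+20·920550=53327946 | T(21,18)=920550+20·16815=1256850 | T(21,19)=16815+20·190=20615 | T(21,20)=190+20·1=210
i=22: T(22,18)=53327946+21·1256850=79721796 | T(22,19)=1256850+21·20615=1689765 | T(22,20)=20615+21·210=25025
i=23: T(23,19)=79721796+22·1689765=116896626 | T(23,20)=1689765+22·25025=2240315
Read c(23,19) = 116896626, c(23,20) = 2240315.

116896626, 2240315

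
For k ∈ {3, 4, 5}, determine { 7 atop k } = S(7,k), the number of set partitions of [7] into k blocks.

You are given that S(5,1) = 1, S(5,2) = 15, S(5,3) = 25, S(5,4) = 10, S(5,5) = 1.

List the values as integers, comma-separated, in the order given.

301, 350, 140

@6  (6,2):15·2+1→31, (6,3):25·3+15→90, (6,4):10·4+25→65, (6,5):1·5+10→15
@7  (7,3):90·3+31→301, (7,4):65·4+90→350, (7,5):15·5+65→140
Read S(7,3) = 301, S(7,4) = 350, S(7,5) = 140.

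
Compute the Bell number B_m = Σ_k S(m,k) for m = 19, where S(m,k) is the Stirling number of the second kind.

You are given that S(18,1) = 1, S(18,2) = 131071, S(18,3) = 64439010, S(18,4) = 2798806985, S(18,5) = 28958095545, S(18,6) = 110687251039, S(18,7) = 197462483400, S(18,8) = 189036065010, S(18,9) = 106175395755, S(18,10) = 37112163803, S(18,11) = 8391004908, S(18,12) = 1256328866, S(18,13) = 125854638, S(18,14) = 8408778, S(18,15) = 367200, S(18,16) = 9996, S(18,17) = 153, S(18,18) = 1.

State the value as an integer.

5832742205057

[19] T[19,1]:1*1+0=1 · T[19,2]:2*131071+1=262143 · T[19,3]:3*64439010+131071=193448101 · T[19,4]:4*2798806985+64439010=11259666950 · T[19,5]:5*28958095545+2798806985=147589284710 · T[19,6]:6*110687251039+28958095545=693081601779 · T[19,7]:7*197462483400+110687251039=1492924634839 · T[19,8]:8*189036065010+197462483400=1709751003480 · T[19,9]:9*106175395755+189036065010=1144614626805 · T[19,10]:10*37112163803+106175395755=477297033785 · T[19,11]:11*8391004908+37112163803=129413217791 · T[19,12]:12*1256328866+8391004908=23466951300 · T[19,13]:13*125854638+1256328866=2892439160 · T[19,14]:14*8408778+125854638=243577530 · T[19,15]:15*367200+8408778=13916778 · T[19,16]:16*9996+367200=527136 · T[19,17]:17*153+9996=12597 · T[19,18]:18*1+153=171 · T[19,19]:19*0+1=1
B_19 = ΣS(19,k) = 1+262143+193448101+11259666950+147589284710+693081601779+1492924634839+1709751003480+1144614626805+477297033785+129413217791+23466951300+2892439160+243577530+13916778+527136+12597+171+1 = 5832742205057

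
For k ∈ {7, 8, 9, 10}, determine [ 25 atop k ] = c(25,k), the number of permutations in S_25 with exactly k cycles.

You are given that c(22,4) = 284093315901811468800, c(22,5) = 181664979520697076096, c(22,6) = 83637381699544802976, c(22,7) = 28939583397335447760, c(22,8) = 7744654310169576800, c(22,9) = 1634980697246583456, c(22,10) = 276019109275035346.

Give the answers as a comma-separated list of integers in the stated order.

496910165055549644836800, 145901905527662649288000, 34218695959407148992880, 6508376179668146850000

r23: T_23,5=22×181664979520697076096+284093315901811468800=4280722865357147142912; T_23,6=22×83637381699544802976+181664979520697076096=2021687376910682741568; T_23,7=22×28939583397335447760+83637381699544802976=720308216440924653696; T_23,8=22×7744654310169576800+28939583397335447760=199321978221066137360; T_23,9=22×1634980697246583456+7744654310169576800=43714229649594412832; T_23,10=22×276019109275035346+1634980697246583456=7707401101297361068
r24: T_24,6=23×2021687376910682741568+4280722865357147142912=50779532534302850198976; T_24,7=23×720308216440924653696+2021687376910682741568=18588776355051949776576; T_24,8=23×199321978221066137360+720308216440924653696=5304713715525445812976; T_24,9=23×43714229649594412832+199321978221066137360=1204749260161737632496; T_24,10=23×7707401101297361068+43714229649594412832=220984454979433717396
r25: T_25,7=24×18588776355051949776576+50779532534302850198976=496910165055549644836800; T_25,8=24×5304713715525445812976+18588776355051949776576=145901905527662649288000; T_25,9=24×1204749260161737632496+5304713715525445812976=34218695959407148992880; T_25,10=24×220984454979433717396+1204749260161737632496=6508376179668146850000
Read c(25,7) = 496910165055549644836800, c(25,8) = 145901905527662649288000, c(25,9) = 34218695959407148992880, c(25,10) = 6508376179668146850000.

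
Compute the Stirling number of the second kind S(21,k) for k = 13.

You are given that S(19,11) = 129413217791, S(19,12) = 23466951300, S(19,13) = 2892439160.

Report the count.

@20  (20,12):23466951300·12+129413217791→411016633391, (20,13):2892439160·13+23466951300→61068660380
@21  (21,13):61068660380·13+411016633391→1204909218331
Read S(21,13) = 1204909218331.

1204909218331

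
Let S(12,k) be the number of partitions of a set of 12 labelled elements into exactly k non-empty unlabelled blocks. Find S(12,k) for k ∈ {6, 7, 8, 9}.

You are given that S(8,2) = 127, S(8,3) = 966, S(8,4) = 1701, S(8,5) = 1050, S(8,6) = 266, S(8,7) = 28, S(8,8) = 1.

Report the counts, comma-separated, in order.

r9: T_9,3=3×966+127=3025; T_9,4=4×1701+966=7770; T_9,5=5×1050+1701=6951; T_9,6=6×266+1050=2646; T_9,7=7×28+266=462; T_9,8=8×1+28=36; T_9,9=9×0+1=1
r10: T_10,4=4×7770+3025=34105; T_10,5=5×6951+7770=42525; T_10,6=6×2646+6951=22827; T_10,7=7×462+2646=5880; T_10,8=8×36+462=750; T_10,9=9×1+36=45
r11: T_11,5=5×42525+34105=246730; T_11,6=6×22827+42525=179487; T_11,7=7×5880+22827=63987; T_11,8=8×750+5880=11880; T_11,9=9×45+750=1155
r12: T_12,6=6×179487+246730=1323652; T_12,7=7×63987+179487=627396; T_12,8=8×11880+63987=159027; T_12,9=9×1155+11880=22275
Read S(12,6) = 1323652, S(12,7) = 627396, S(12,8) = 159027, S(12,9) = 22275.

1323652, 627396, 159027, 22275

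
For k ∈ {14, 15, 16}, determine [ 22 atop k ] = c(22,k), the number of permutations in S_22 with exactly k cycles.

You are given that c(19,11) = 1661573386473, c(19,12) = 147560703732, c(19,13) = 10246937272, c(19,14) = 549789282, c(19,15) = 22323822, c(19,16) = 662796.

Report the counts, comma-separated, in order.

27188611869881, 1599718388730, 75289668850

@20  (20,12):147560703732·19+1661573386473→4465226757381, (20,13):10246937272·19+147560703732→342252511900, (20,14):549789282·19+10246937272→20692933630, (20,15):22323822·19+549789282→973941900, (20,16):662796·19+22323822→34916946
@21  (21,13):342252511900·20+4465226757381→11310276995381, (21,14):20692933630·20+342252511900→756111184500, (21,15):973941900·20+20692933630→40171771630, (21,16):34916946·20+973941900→1672280820
@22  (22,14):756111184500·21+11310276995381→27188611869881, (22,15):40171771630·21+756111184500→1599718388730, (22,16):1672280820·21+40171771630→75289668850
Read c(22,14) = 27188611869881, c(22,15) = 1599718388730, c(22,16) = 75289668850.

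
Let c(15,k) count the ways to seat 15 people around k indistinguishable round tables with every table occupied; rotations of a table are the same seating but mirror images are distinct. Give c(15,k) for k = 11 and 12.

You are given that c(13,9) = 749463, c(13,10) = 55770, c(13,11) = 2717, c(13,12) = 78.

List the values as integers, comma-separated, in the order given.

[14] T[14,10]:13*55770+749463=1474473 · T[14,11]:13*2717+55770=91091 · T[14,12]:13*78+2717=3731
[15] T[15,11]:14*91091+1474473=2749747 · T[15,12]:14*3731+91091=143325
Read c(15,11) = 2749747, c(15,12) = 143325.

2749747, 143325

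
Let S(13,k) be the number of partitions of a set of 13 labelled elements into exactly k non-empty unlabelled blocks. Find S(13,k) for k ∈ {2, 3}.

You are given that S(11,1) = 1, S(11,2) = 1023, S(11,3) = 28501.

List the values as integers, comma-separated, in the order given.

[12] T[12,1]:1*1+0=1 · T[12,2]:2*1023+1=2047 · T[12,3]:3*28501+1023=86526
[13] T[13,2]:2*2047+1=4095 · T[13,3]:3*86526+2047=261625
Read S(13,2) = 4095, S(13,3) = 261625.

4095, 261625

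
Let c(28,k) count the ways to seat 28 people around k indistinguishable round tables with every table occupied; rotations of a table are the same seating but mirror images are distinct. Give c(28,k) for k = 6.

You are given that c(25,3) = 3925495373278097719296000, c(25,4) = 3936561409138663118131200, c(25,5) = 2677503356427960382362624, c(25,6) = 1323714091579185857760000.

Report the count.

r26: T_26,4=25×3936561409138663118131200+3925495373278097719296000=102339530601744675672576000; T_26,5=25×2677503356427960382362624+3936561409138663118131200=70874145319837672677196800; T_26,6=25×1323714091579185857760000+2677503356427960382362624=35770355645907606826362624
r27: T_27,5=26×70874145319837672677196800+102339530601744675672576000=1945067308917524165279692800; T_27,6=26×35770355645907606826362624+70874145319837672677196800=1000903392113435450162625024
r28: T_28,6=27×1000903392113435450162625024+1945067308917524165279692800=28969458895980281319670568448
Read c(28,6) = 28969458895980281319670568448.

28969458895980281319670568448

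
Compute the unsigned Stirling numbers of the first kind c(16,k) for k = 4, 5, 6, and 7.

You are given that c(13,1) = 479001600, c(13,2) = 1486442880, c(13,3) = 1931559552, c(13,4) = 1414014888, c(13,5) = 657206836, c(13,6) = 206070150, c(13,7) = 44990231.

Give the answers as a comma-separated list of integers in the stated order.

5056995703824, 2706813345600, 1009672107080, 272803210680

i=14: T(14,2)=479001600+13·1486442880=19802759040 | T(14,3)=1486442880+13·1931559552=26596717056 | T(14,4)=1931559552+13·1414014888=20313753096 | T(14,5)=1414014888+13·657206836=9957703756 | T(14,6)=657206836+13·206070150=3336118786 | T(14,7)=206070150+13·44990231=790943153
i=15: T(15,3)=19802759040+14·26596717056=392156797824 | T(15,4)=26596717056+14·20313753096=310989260400 | T(15,5)=20313753096+14·9957703756=159721605680 | T(15,6)=9957703756+14·3336118786=56663366760 | T(15,7)=3336118786+14·790943153=14409322928
i=16: T(16,4)=392156797824+15·310989260400=5056995703824 | T(16,5)=310989260400+15·159721605680=2706813345600 | T(16,6)=159721605680+15·56663366760=1009672107080 | T(16,7)=56663366760+15·14409322928=272803210680
Read c(16,4) = 5056995703824, c(16,5) = 2706813345600, c(16,6) = 1009672107080, c(16,7) = 272803210680.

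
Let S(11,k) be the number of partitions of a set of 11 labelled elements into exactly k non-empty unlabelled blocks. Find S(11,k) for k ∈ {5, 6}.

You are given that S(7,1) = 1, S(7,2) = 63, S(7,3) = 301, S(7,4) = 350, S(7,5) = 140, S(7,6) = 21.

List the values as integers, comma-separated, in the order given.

246730, 179487

r8: T_8,2=2×63+1=127; T_8,3=3×301+63=966; T_8,4=4×350+301=1701; T_8,5=5×140+350=1050; T_8,6=6×21+140=266
r9: T_9,3=3×966+127=3025; T_9,4=4×1701+966=7770; T_9,5=5×1050+1701=6951; T_9,6=6×266+1050=2646
r10: T_10,4=4×7770+3025=34105; T_10,5=5×6951+7770=42525; T_10,6=6×2646+6951=22827
r11: T_11,5=5×42525+34105=246730; T_11,6=6×22827+42525=179487
Read S(11,5) = 246730, S(11,6) = 179487.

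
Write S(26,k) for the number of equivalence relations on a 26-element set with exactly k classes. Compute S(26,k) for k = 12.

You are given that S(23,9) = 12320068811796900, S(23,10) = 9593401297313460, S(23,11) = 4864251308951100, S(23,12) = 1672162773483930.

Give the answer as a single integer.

@24  (24,10):9593401297313460·10+12320068811796900→108254081784931500, (24,11):4864251308951100·11+9593401297313460→63100165695775560, (24,12):1672162773483930·12+4864251308951100→24930204590758260
@25  (25,11):63100165695775560·11+108254081784931500→802355904438462660, (25,12):24930204590758260·12+63100165695775560→362262620784874680
@26  (26,12):362262620784874680·12+802355904438462660→5149507353856958820
Read S(26,12) = 5149507353856958820.

5149507353856958820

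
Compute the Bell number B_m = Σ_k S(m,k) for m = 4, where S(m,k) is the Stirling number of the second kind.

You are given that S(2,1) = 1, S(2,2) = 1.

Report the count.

15

i=3: T(3,1)=0+1·1=1 | T(3,2)=1+2·1=3 | T(3,3)=1+3·0=1
i=4: T(4,1)=0+1·1=1 | T(4,2)=1+2·3=7 | T(4,3)=3+3·1=6 | T(4,4)=1+4·0=1
B_4 = ΣS(4,k) = 1+7+6+1 = 15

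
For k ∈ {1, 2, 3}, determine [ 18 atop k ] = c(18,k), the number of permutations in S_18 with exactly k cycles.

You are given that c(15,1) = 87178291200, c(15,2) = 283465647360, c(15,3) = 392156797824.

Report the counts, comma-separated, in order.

i=16: T(16,1)=0+15·87178291200=1307674368000 | T(16,2)=87178291200+15·283465647360=4339163001600 | T(16,3)=283465647360+15·392156797824=6165817614720
i=17: T(17,1)=0+16·1307674368000=20922789888000 | T(17,2)=1307674368000+16·4339163001600=70734282393600 | T(17,3)=4339163001600+16·6165817614720=102992244837120
i=18: T(18,1)=0+17·20922789888000=355687428096000 | T(18,2)=20922789888000+17·70734282393600=1223405590579200 | T(18,3)=70734282393600+17·102992244837120=1821602444624640
Read c(18,1) = 355687428096000, c(18,2) = 1223405590579200, c(18,3) = 1821602444624640.

355687428096000, 1223405590579200, 1821602444624640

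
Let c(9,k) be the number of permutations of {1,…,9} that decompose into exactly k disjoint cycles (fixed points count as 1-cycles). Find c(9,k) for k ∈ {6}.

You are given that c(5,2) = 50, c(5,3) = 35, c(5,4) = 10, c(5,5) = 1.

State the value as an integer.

row 6: T[6][3]=5·35+50=225  T[6][4]=5·10+35=85  T[6][5]=5·1+10=15  T[6][6]=5·0+1=1
row 7: T[7][4]=6·85+225=735  T[7][5]=6·15+85=175  T[7][6]=6·1+15=21
row 8: T[8][5]=7·175+735=1960  T[8][6]=7·21+175=322
row 9: T[9][6]=8·322+1960=4536
Read c(9,6) = 4536.

4536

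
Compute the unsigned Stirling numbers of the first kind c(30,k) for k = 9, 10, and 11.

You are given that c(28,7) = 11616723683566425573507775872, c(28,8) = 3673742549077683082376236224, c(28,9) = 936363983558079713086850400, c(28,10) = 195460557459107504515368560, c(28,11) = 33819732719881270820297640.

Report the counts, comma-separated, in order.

981347603630155088295475765440, 215760462268683520394805979744, 39539238727270799376544542000

[29] T[29,8]:28*3673742549077683082376236224+11616723683566425573507775872=114481515057741551880042390144 · T[29,9]:28*936363983558079713086850400+3673742549077683082376236224=29891934088703915048808047424 · T[29,10]:28*195460557459107504515368560+936363983558079713086850400=6409259592413089839517170080 · T[29,11]:28*33819732719881270820297640+195460557459107504515368560=1142413073615783087483702480
[30] T[30,9]:29*29891934088703915048808047424+114481515057741551880042390144=981347603630155088295475765440 · T[30,10]:29*6409259592413089839517170080+29891934088703915048808047424=215760462268683520394805979744 · T[30,11]:29*1142413073615783087483702480+6409259592413089839517170080=39539238727270799376544542000
Read c(30,9) = 981347603630155088295475765440, c(30,10) = 215760462268683520394805979744, c(30,11) = 39539238727270799376544542000.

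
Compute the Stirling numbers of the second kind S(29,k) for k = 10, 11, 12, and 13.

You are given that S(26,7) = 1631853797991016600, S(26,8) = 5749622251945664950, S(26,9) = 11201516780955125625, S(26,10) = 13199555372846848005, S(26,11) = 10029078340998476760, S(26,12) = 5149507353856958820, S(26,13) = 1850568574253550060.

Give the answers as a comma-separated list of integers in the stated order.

[27] T[27,8]:8*5749622251945664950+1631853797991016600=47628831813556336200 · T[27,9]:9*11201516780955125625+5749622251945664950=106563273280541795575 · T[27,10]:10*13199555372846848005+11201516780955125625=143197070509423605675 · T[27,11]:11*10029078340998476760+13199555372846848005=123519417123830092365 · T[27,12]:12*5149507353856958820+10029078340998476760=71823166587281982600 · T[27,13]:13*1850568574253550060+5149507353856958820=29206898819153109600
[28] T[28,9]:9*106563273280541795575+47628831813556336200=1006698291338432496375 · T[28,10]:10*143197070509423605675+106563273280541795575=1538533978374777852325 · T[28,11]:11*123519417123830092365+143197070509423605675=1501910658871554621690 · T[28,12]:12*71823166587281982600+123519417123830092365=985397416171213883565 · T[28,13]:13*29206898819153109600+71823166587281982600=451512851236272407400
[29] T[29,10]:10*1538533978374777852325+1006698291338432496375=16392038075086211019625 · T[29,11]:11*1501910658871554621690+1538533978374777852325=18059551225961878690915 · T[29,12]:12*985397416171213883565+1501910658871554621690=13326679652926121224470 · T[29,13]:13*451512851236272407400+985397416171213883565=6855064482242755179765
Read S(29,10) = 16392038075086211019625, S(29,11) = 18059551225961878690915, S(29,12) = 13326679652926121224470, S(29,13) = 6855064482242755179765.

16392038075086211019625, 18059551225961878690915, 13326679652926121224470, 6855064482242755179765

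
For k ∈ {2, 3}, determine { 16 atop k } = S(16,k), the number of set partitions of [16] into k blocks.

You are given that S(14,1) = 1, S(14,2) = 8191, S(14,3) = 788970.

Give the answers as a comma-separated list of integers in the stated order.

32767, 7141686

[15] T[15,1]:1*1+0=1 · T[15,2]:2*8191+1=16383 · T[15,3]:3*788970+8191=2375101
[16] T[16,2]:2*16383+1=32767 · T[16,3]:3*2375101+16383=7141686
Read S(16,2) = 32767, S(16,3) = 7141686.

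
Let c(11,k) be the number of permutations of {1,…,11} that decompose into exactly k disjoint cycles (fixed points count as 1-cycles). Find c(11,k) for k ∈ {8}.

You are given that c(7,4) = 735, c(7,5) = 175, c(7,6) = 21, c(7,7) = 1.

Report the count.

@8  (8,5):175·7+735→1960, (8,6):21·7+175→322, (8,7):1·7+21→28, (8,8):0·7+1→1
@9  (9,6):322·8+1960→4536, (9,7):28·8+322→546, (9,8):1·8+28→36
@10  (10,7):546·9+4536→9450, (10,8):36·9+546→870
@11  (11,8):870·10+9450→18150
Read c(11,8) = 18150.

18150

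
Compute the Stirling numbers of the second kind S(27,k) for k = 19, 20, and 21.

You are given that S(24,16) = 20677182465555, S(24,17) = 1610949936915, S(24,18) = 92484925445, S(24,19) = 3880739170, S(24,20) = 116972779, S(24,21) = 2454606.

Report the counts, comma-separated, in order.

row 25: T[25][17]=17·1610949936915+20677182465555=48063331393110  T[25][18]=18·92484925445+1610949936915=3275678594925  T[25][19]=19·3880739170+92484925445=166218969675  T[25][20]=20·116972779+3880739170=6220194750  T[25][21]=21·2454606+116972779=168519505
row 26: T[26][18]=18·3275678594925+48063331393110=107025546101760  T[26][19]=19·166218969675+3275678594925=6433839018750  T[26][20]=20·6220194750+166218969675=290622864675  T[26][21]=21·168519505+6220194750=9759104355
row 27: T[27][19]=19·6433839018750+107025546101760=229268487458010  T[27][20]=20·290622864675+6433839018750=12246296312250  T[27][21]=21·9759104355+290622864675=495564056130
Read S(27,19) = 229268487458010, S(27,20) = 12246296312250, S(27,21) = 495564056130.

229268487458010, 12246296312250, 495564056130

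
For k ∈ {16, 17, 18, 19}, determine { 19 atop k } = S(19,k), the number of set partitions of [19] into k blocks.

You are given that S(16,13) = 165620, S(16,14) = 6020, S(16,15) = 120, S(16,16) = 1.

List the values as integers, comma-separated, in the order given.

[17] T[17,14]:14*6020+165620=249900 · T[17,15]:15*120+6020=7820 · T[17,16]:16*1+120=136 · T[17,17]:17*0+1=1
[18] T[18,15]:15*7820+249900=367200 · T[18,16]:16*136+7820=9996 · T[18,17]:17*1+136=153 · T[18,18]:18*0+1=1
[19] T[19,16]:16*9996+367200=527136 · T[19,17]:17*153+9996=12597 · T[19,18]:18*1+153=171 · T[19,19]:19*0+1=1
Read S(19,16) = 527136, S(19,17) = 12597, S(19,18) = 171, S(19,19) = 1.

527136, 12597, 171, 1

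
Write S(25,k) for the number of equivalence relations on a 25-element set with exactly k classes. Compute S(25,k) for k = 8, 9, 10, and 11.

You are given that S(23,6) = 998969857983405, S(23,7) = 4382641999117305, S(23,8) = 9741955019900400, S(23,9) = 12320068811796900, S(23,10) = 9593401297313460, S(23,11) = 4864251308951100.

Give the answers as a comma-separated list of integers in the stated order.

690223721118368580, 1167921451092973005, 1203163392175387500, 802355904438462660

[24] T[24,7]:7*4382641999117305+998969857983405=31677463851804540 · T[24,8]:8*9741955019900400+4382641999117305=82318282158320505 · T[24,9]:9*12320068811796900+9741955019900400=120622574326072500 · T[24,10]:10*9593401297313460+12320068811796900=108254081784931500 · T[24,11]:11*4864251308951100+9593401297313460=63100165695775560
[25] T[25,8]:8*82318282158320505+31677463851804540=690223721118368580 · T[25,9]:9*120622574326072500+82318282158320505=1167921451092973005 · T[25,10]:10*108254081784931500+120622574326072500=1203163392175387500 · T[25,11]:11*63100165695775560+108254081784931500=802355904438462660
Read S(25,8) = 690223721118368580, S(25,9) = 1167921451092973005, S(25,10) = 1203163392175387500, S(25,11) = 802355904438462660.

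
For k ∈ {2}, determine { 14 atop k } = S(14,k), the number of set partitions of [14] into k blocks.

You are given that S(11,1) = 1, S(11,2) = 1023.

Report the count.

row 12: T[12][1]=1·1+0=1  T[12][2]=2·1023+1=2047
row 13: T[13][1]=1·1+0=1  T[13][2]=2·2047+1=4095
row 14: T[14][2]=2·4095+1=8191
Read S(14,2) = 8191.

8191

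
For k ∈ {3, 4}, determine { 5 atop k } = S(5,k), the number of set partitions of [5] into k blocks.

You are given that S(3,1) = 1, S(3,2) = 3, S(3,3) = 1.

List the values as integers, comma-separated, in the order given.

@4  (4,2):3·2+1→7, (4,3):1·3+3→6, (4,4):0·4+1→1
@5  (5,3):6·3+7→25, (5,4):1·4+6→10
Read S(5,3) = 25, S(5,4) = 10.

25, 10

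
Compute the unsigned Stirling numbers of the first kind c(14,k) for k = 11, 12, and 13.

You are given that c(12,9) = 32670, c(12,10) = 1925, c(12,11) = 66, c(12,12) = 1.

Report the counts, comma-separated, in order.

91091, 3731, 91

row 13: T[13][10]=12·1925+32670=55770  T[13][11]=12·66+1925=2717  T[13][12]=12·1+66=78  T[13][13]=12·0+1=1
row 14: T[14][11]=13·2717+55770=91091  T[14][12]=13·78+2717=3731  T[14][13]=13·1+78=91
Read c(14,11) = 91091, c(14,12) = 3731, c(14,13) = 91.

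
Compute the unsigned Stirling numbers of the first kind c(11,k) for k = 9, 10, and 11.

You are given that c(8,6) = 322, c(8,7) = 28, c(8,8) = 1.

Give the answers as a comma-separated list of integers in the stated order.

1320, 55, 1

r9: T_9,7=8×28+322=546; T_9,8=8×1+28=36; T_9,9=8×0+1=1
r10: T_10,8=9×36+546=870; T_10,9=9×1+36=45; T_10,10=9×0+1=1
r11: T_11,9=10×45+870=1320; T_11,10=10×1+45=55; T_11,11=10×0+1=1
Read c(11,9) = 1320, c(11,10) = 55, c(11,11) = 1.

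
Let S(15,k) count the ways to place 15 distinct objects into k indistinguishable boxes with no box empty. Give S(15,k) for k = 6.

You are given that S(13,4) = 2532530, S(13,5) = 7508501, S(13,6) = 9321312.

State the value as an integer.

i=14: T(14,5)=2532530+5·7508501=40075035 | T(14,6)=7508501+6·9321312=63436373
i=15: T(15,6)=40075035+6·63436373=420693273
Read S(15,6) = 420693273.

420693273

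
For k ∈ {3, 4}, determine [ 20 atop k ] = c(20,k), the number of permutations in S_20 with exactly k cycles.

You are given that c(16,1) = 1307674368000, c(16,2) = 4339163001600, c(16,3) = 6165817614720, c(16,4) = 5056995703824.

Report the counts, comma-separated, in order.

i=17: T(17,1)=0+16·1307674368000=20922789888000 | T(17,2)=1307674368000+16·4339163001600=70734282393600 | T(17,3)=4339163001600+16·6165817614720=102992244837120 | T(17,4)=6165817614720+16·5056995703824=87077748875904
i=18: T(18,1)=0+17·20922789888000=355687428096000 | T(18,2)=20922789888000+17·70734282393600=1223405590579200 | T(18,3)=70734282393600+17·102992244837120=1821602444624640 | T(18,4)=102992244837120+17·87077748875904=1583313975727488
i=19: T(19,2)=355687428096000+18·1223405590579200=22376988058521600 | T(19,3)=1223405590579200+18·1821602444624640=34012249593822720 | T(19,4)=1821602444624640+18·1583313975727488=30321254007719424
i=20: T(20,3)=22376988058521600+19·34012249593822720=668609730341153280 | T(20,4)=34012249593822720+19·30321254007719424=610116075740491776
Read c(20,3) = 668609730341153280, c(20,4) = 610116075740491776.

668609730341153280, 610116075740491776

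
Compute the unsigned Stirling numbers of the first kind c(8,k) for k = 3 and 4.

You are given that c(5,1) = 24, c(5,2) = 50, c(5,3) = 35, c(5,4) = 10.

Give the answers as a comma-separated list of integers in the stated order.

13132, 6769

[6] T[6,1]:5*24+0=120 · T[6,2]:5*50+24=274 · T[6,3]:5*35+50=225 · T[6,4]:5*10+35=85
[7] T[7,2]:6*274+120=1764 · T[7,3]:6*225+274=1624 · T[7,4]:6*85+225=735
[8] T[8,3]:7*1624+1764=13132 · T[8,4]:7*735+1624=6769
Read c(8,3) = 13132, c(8,4) = 6769.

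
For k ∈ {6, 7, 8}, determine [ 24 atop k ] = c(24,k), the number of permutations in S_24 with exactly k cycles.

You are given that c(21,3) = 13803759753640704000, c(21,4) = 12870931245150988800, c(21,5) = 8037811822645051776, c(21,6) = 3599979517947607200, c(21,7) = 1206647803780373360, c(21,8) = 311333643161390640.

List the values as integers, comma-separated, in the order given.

[22] T[22,4]:21*12870931245150988800+13803759753640704000=284093315901811468800 · T[22,5]:21*8037811822645051776+12870931245150988800=181664979520697076096 · T[22,6]:21*3599979517947607200+8037811822645051776=83637381699544802976 · T[22,7]:21*1206647803780373360+3599979517947607200=28939583397335447760 · T[22,8]:21*311333643161390640+1206647803780373360=7744654310169576800
[23] T[23,5]:22*181664979520697076096+284093315901811468800=4280722865357147142912 · T[23,6]:22*83637381699544802976+181664979520697076096=2021687376910682741568 · T[23,7]:22*28939583397335447760+83637381699544802976=720308216440924653696 · T[23,8]:22*7744654310169576800+28939583397335447760=199321978221066137360
[24] T[24,6]:23*2021687376910682741568+4280722865357147142912=50779532534302850198976 · T[24,7]:23*720308216440924653696+2021687376910682741568=18588776355051949776576 · T[24,8]:23*199321978221066137360+720308216440924653696=5304713715525445812976
Read c(24,6) = 50779532534302850198976, c(24,7) = 18588776355051949776576, c(24,8) = 5304713715525445812976.

50779532534302850198976, 18588776355051949776576, 5304713715525445812976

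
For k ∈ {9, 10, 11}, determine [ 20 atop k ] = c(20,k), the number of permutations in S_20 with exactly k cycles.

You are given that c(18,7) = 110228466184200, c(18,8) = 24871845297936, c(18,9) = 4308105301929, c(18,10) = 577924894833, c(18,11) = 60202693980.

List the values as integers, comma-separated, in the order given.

r19: T_19,8=18×24871845297936+110228466184200=557921681547048; T_19,9=18×4308105301929+24871845297936=102417740732658; T_19,10=18×577924894833+4308105301929=14710753408923; T_19,11=18×60202693980+577924894833=1661573386473
r20: T_20,9=19×102417740732658+557921681547048=2503858755467550; T_20,10=19×14710753408923+102417740732658=381922055502195; T_20,11=19×1661573386473+14710753408923=46280647751910
Read c(20,9) = 2503858755467550, c(20,10) = 381922055502195, c(20,11) = 46280647751910.

2503858755467550, 381922055502195, 46280647751910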